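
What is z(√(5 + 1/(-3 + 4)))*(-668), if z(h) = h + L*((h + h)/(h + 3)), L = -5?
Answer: -13360 + 6012*√6 ≈ 1366.3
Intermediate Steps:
z(h) = h - 10*h/(3 + h) (z(h) = h - 5*(h + h)/(h + 3) = h - 5*2*h/(3 + h) = h - 10*h/(3 + h))
z(√(5 + 1/(-3 + 4)))*(-668) = (√(5 + 1/(-3 + 4))*(-7 + √(5 + 1/(-3 + 4)))/(3 + √(5 + 1/(-3 + 4))))*(-668) = (√(5 + 1/1)*(-7 + √(5 + 1/1))/(3 + √(5 + 1/1)))*(-668) = (√(5 + 1)*(-7 + √(5 + 1))/(3 + √(5 + 1)))*(-668) = (√6*(-7 + √6)/(3 + √6))*(-668) = -668*√6*(-7 + √6)/(3 + √6)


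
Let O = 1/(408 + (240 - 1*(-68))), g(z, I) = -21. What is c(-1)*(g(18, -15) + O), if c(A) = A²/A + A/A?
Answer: 0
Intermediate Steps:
c(A) = 1 + A (c(A) = A + 1 = 1 + A)
O = 1/716 (O = 1/(408 + (240 + 68)) = 1/(408 + 308) = 1/716 ≈ 0.0013966)
c(-1)*(g(18, -15) + O) = (1 - 1)*(-21 + 1/716) = 0*(-15035/716) = 0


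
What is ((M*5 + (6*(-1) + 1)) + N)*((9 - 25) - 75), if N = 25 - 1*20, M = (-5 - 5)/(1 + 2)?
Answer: 4550/3 ≈ 1516.7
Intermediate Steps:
M = -10/3 ≈ -3.3333
N = 5 (N = 25 - 20 = 5)
((M*5 + (6*(-1) + 1)) + N)*((9 - 25) - 75) = ((-10/3*5 + (6*(-1) + 1)) + 5)*((9 - 25) - 75) = ((-50/3 + (-6 + 1)) + 5)*(-16 - 75) = ((-50/3 - 5) + 5)*(-91) = (-65/3 + 5)*(-91) = -50/3*(-91) = 4550/3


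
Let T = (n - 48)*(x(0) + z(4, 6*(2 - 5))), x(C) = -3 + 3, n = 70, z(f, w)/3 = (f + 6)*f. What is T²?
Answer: 6969600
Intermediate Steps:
z(f, w) = 3*f*(6 + f) (z(f, w) = 3*((f + 6)*f) = 3*((6 + f)*f) = 3*(f*(6 + f)) = 3*f*(6 + f))
x(C) = 0
T = 2640 (T = (70 - 48)*(0 + 3*4*(6 + 4)) = 22*(0 + 3*4*10) = 22*(0 + 120) = 22*120 = 2640)
T² = 2640² = 6969600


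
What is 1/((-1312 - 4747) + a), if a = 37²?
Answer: -1/4690 ≈ -0.00021322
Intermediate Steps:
a = 1369
1/((-1312 - 4747) + a) = 1/((-1312 - 4747) + 1369) = 1/(-6059 + 1369) = 1/(-4690) = -1/4690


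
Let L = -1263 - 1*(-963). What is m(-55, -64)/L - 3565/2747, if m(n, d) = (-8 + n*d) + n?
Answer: -10565879/824100 ≈ -12.821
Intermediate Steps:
m(n, d) = -8 + n + d*n (m(n, d) = (-8 + d*n) + n = -8 + n + d*n)
L = -300 (L = -1263 + 963 = -300)
m(-55, -64)/L - 3565/2747 = (-8 - 55 - 64*(-55))/(-300) - 3565/2747 = (-8 - 55 + 3520)*(-1/300) - 3565*1/2747 = 3457*(-1/300) - 3565/2747 = -3457/300 - 3565/2747 = -10565879/824100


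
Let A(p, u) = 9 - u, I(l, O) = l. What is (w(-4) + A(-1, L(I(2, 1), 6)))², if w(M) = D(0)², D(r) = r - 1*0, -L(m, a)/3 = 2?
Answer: 225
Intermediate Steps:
L(m, a) = -6 (L(m, a) = -3*2 = -6)
D(r) = r (D(r) = r + 0 = r)
w(M) = 0 (w(M) = 0² = 0)
(w(-4) + A(-1, L(I(2, 1), 6)))² = (0 + (9 - 1*(-6)))² = (0 + (9 + 6))² = (0 + 15)² = 15² = 225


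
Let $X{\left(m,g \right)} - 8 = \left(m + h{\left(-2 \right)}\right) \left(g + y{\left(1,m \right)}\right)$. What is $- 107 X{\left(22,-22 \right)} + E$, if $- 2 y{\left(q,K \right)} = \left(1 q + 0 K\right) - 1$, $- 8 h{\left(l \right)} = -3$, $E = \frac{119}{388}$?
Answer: $\frac{10052121}{194} \approx 51815.0$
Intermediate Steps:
$E = \frac{119}{388}$ ($E = 119 \cdot \frac{1}{388} = \frac{119}{388} \approx 0.3067$)
$h{\left(l \right)} = \frac{3}{8}$ ($h{\left(l \right)} = \left(- \frac{1}{8}\right) \left(-3\right) = \frac{3}{8}$)
$y{\left(q,K \right)} = \frac{1}{2} - \frac{q}{2}$ ($y{\left(q,K \right)} = - \frac{\left(1 q + 0 K\right) - 1}{2} = - \frac{\left(q + 0\right) - 1}{2} = - \frac{q - 1}{2} = - \frac{-1 + q}{2} = \frac{1}{2} - \frac{q}{2}$)
$X{\left(m,g \right)} = 8 + g \left(\frac{3}{8} + m\right)$ ($X{\left(m,g \right)} = 8 + \left(m + \frac{3}{8}\right) \left(g + \left(\frac{1}{2} - \frac{1}{2}\right)\right) = 8 + \left(\frac{3}{8} + m\right) \left(g + \left(\frac{1}{2} - \frac{1}{2}\right)\right) = 8 + \left(\frac{3}{8} + m\right) \left(g + 0\right) = 8 + \left(\frac{3}{8} + m\right) g = 8 + g \left(\frac{3}{8} + m\right)$)
$- 107 X{\left(22,-22 \right)} + E = - 107 \left(8 + \frac{3}{8} \left(-22\right) - 484\right) + \frac{119}{388} = - 107 \left(8 - \frac{33}{4} - 484\right) + \frac{119}{388} = \left(-107\right) \left(- \frac{1937}{4}\right) + \frac{119}{388} = \frac{207259}{4} + \frac{119}{388} = \frac{10052121}{194}$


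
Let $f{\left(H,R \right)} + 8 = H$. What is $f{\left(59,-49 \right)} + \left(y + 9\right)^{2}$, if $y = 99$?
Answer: $11715$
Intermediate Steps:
$f{\left(H,R \right)} = -8 + H$
$f{\left(59,-49 \right)} + \left(y + 9\right)^{2} = \left(-8 + 59\right) + \left(99 + 9\right)^{2} = 51 + 108^{2} = 51 + 11664 = 11715$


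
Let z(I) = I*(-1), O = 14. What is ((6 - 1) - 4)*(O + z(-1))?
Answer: 15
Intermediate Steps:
z(I) = -I
((6 - 1) - 4)*(O + z(-1)) = ((6 - 1) - 4)*(14 - 1*(-1)) = (5 - 4)*(14 + 1) = 1*15 = 15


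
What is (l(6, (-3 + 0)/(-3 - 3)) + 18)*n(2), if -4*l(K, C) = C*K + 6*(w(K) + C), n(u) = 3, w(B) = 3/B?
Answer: 189/4 ≈ 47.250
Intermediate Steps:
l(K, C) = -9/(2*K) - 3*C/2 - C*K/4 (l(K, C) = -(C*K + 6*(3/K + C))/4 = -(C*K + 6*(C + 3/K))/4 = -(C*K + (6*C + 18/K))/4 = -(6*C + 18/K + C*K)/4 = -9/(2*K) - 3*C/2 - C*K/4)
(l(6, (-3 + 0)/(-3 - 3)) + 18)*n(2) = ((¼)*(-18 + ((-3 + 0)/(-3 - 3))*6*(-6 - 1*6))/6 + 18)*3 = ((¼)*(⅙)*(-18 - 3/(-6)*6*(-6 - 6)) + 18)*3 = ((¼)*(⅙)*(-18 - 3*(-⅙)*6*(-12)) + 18)*3 = ((¼)*(⅙)*(-18 + (½)*6*(-12)) + 18)*3 = ((¼)*(⅙)*(-18 - 36) + 18)*3 = ((¼)*(⅙)*(-54) + 18)*3 = (-9/4 + 18)*3 = (63/4)*3 = 189/4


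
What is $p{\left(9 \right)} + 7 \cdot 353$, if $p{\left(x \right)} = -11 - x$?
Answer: $2451$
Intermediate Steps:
$p{\left(9 \right)} + 7 \cdot 353 = \left(-11 - 9\right) + 7 \cdot 353 = \left(-11 - 9\right) + 2471 = -20 + 2471 = 2451$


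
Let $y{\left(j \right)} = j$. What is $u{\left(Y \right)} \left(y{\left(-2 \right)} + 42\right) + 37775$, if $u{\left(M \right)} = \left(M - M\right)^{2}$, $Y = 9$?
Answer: $37775$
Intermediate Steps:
$u{\left(M \right)} = 0$ ($u{\left(M \right)} = 0^{2} = 0$)
$u{\left(Y \right)} \left(y{\left(-2 \right)} + 42\right) + 37775 = 0 \left(-2 + 42\right) + 37775 = 0 \cdot 40 + 37775 = 0 + 37775 = 37775$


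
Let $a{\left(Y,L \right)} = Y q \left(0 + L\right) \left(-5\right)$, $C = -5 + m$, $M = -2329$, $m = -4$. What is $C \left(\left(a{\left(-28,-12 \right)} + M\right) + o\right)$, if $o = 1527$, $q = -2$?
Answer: $-23022$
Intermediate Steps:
$C = -9$ ($C = -5 - 4 = -9$)
$a{\left(Y,L \right)} = 10 L Y$ ($a{\left(Y,L \right)} = Y \left(- 2 \left(0 + L\right)\right) \left(-5\right) = Y \left(- 2 L\right) \left(-5\right) = - 2 L Y \left(-5\right) = 10 L Y$)
$C \left(\left(a{\left(-28,-12 \right)} + M\right) + o\right) = - 9 \left(\left(10 \left(-12\right) \left(-28\right) - 2329\right) + 1527\right) = - 9 \left(\left(3360 - 2329\right) + 1527\right) = - 9 \left(1031 + 1527\right) = \left(-9\right) 2558 = -23022$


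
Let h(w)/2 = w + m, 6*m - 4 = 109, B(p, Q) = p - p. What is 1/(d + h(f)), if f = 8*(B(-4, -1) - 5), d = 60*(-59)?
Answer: -3/10747 ≈ -0.00027915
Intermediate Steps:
B(p, Q) = 0
m = 113/6 (m = 2/3 + (1/6)*109 = 2/3 + 109/6 = 113/6 ≈ 18.833)
d = -3540
f = -40 (f = 8*(0 - 5) = 8*(-5) = -40)
h(w) = 113/3 + 2*w (h(w) = 2*(w + 113/6) = 2*(113/6 + w) = 113/3 + 2*w)
1/(d + h(f)) = 1/(-3540 + (113/3 + 2*(-40))) = 1/(-3540 + (113/3 - 80)) = 1/(-3540 - 127/3) = 1/(-10747/3) = -3/10747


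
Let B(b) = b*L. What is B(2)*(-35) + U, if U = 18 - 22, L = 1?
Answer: -74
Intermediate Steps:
B(b) = b (B(b) = b*1 = b)
U = -4
B(2)*(-35) + U = 2*(-35) - 4 = -70 - 4 = -74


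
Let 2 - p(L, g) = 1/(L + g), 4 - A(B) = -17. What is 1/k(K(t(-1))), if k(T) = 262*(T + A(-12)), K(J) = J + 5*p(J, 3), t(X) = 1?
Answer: 2/16113 ≈ 0.00012412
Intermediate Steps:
A(B) = 21 (A(B) = 4 - 1*(-17) = 4 + 17 = 21)
p(L, g) = 2 - 1/(L + g)
K(J) = J + 5*(5 + 2*J)/(3 + J) (K(J) = J + 5*((-1 + 2*J + 2*3)/(J + 3)) = J + 5*((-1 + 2*J + 6)/(3 + J)) = J + 5*((5 + 2*J)/(3 + J)) = J + 5*(5 + 2*J)/(3 + J))
k(T) = 5502 + 262*T (k(T) = 262*(T + 21) = 262*(21 + T) = 5502 + 262*T)
1/k(K(t(-1))) = 1/(5502 + 262*((25 + 1**2 + 13*1)/(3 + 1))) = 1/(5502 + 262*((25 + 1 + 13)/4)) = 1/(5502 + 262*((1/4)*39)) = 1/(5502 + 262*(39/4)) = 1/(5502 + 5109/2) = 1/(16113/2) = 2/16113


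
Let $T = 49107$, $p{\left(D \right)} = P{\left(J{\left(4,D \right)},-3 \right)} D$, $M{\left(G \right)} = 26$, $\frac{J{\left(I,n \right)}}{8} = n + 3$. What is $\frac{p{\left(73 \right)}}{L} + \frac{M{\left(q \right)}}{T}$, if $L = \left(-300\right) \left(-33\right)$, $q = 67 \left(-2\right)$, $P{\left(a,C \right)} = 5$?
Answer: $\frac{1212097}{32410620} \approx 0.037398$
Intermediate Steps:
$J{\left(I,n \right)} = 24 + 8 n$ ($J{\left(I,n \right)} = 8 \left(n + 3\right) = 8 \left(3 + n\right) = 24 + 8 n$)
$q = -134$
$p{\left(D \right)} = 5 D$
$L = 9900$
$\frac{p{\left(73 \right)}}{L} + \frac{M{\left(q \right)}}{T} = \frac{5 \cdot 73}{9900} + \frac{26}{49107} = 365 \cdot \frac{1}{9900} + 26 \cdot \frac{1}{49107} = \frac{73}{1980} + \frac{26}{49107} = \frac{1212097}{32410620}$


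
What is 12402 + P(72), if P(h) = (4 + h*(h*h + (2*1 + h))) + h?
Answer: 391054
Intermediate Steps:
P(h) = 4 + h + h*(2 + h + h**2) (P(h) = (4 + h*(h**2 + (2 + h))) + h = (4 + h*(2 + h + h**2)) + h = 4 + h + h*(2 + h + h**2))
12402 + P(72) = 12402 + (4 + 72**2 + 72**3 + 3*72) = 12402 + (4 + 5184 + 373248 + 216) = 12402 + 378652 = 391054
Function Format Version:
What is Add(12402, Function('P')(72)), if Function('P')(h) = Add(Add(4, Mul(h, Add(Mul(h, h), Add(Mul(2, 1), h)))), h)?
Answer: 391054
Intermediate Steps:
Function('P')(h) = Add(4, h, Mul(h, Add(2, h, Pow(h, 2)))) (Function('P')(h) = Add(Add(4, Mul(h, Add(Pow(h, 2), Add(2, h)))), h) = Add(Add(4, Mul(h, Add(2, h, Pow(h, 2)))), h) = Add(4, h, Mul(h, Add(2, h, Pow(h, 2)))))
Add(12402, Function('P')(72)) = Add(12402, Add(4, Pow(72, 2), Pow(72, 3), Mul(3, 72))) = Add(12402, Add(4, 5184, 373248, 216)) = Add(12402, 378652) = 391054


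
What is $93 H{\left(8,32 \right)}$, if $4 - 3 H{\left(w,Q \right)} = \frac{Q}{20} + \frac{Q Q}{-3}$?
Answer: $\frac{159836}{15} \approx 10656.0$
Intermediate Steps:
$H{\left(w,Q \right)} = \frac{4}{3} - \frac{Q}{60} + \frac{Q^{2}}{9}$ ($H{\left(w,Q \right)} = \frac{4}{3} - \frac{\frac{Q}{20} + \frac{Q Q}{-3}}{3} = \frac{4}{3} - \frac{Q \frac{1}{20} + Q^{2} \left(- \frac{1}{3}\right)}{3} = \frac{4}{3} - \frac{\frac{Q}{20} - \frac{Q^{2}}{3}}{3} = \frac{4}{3} - \frac{- \frac{Q^{2}}{3} + \frac{Q}{20}}{3} = \frac{4}{3} + \left(- \frac{Q}{60} + \frac{Q^{2}}{9}\right) = \frac{4}{3} - \frac{Q}{60} + \frac{Q^{2}}{9}$)
$93 H{\left(8,32 \right)} = 93 \left(\frac{4}{3} - \frac{8}{15} + \frac{32^{2}}{9}\right) = 93 \left(\frac{4}{3} - \frac{8}{15} + \frac{1}{9} \cdot 1024\right) = 93 \left(\frac{4}{3} - \frac{8}{15} + \frac{1024}{9}\right) = 93 \cdot \frac{5156}{45} = \frac{159836}{15}$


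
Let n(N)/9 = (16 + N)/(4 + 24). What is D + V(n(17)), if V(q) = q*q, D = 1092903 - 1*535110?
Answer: 437397921/784 ≈ 5.5791e+5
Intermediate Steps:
n(N) = 36/7 + 9*N/28 (n(N) = 9*((16 + N)/(4 + 24)) = 9*((16 + N)/28) = 9*((16 + N)*(1/28)) = 9*(4/7 + N/28) = 36/7 + 9*N/28)
D = 557793 (D = 1092903 - 535110 = 557793)
V(q) = q²
D + V(n(17)) = 557793 + (36/7 + (9/28)*17)² = 557793 + (36/7 + 153/28)² = 557793 + (297/28)² = 557793 + 88209/784 = 437397921/784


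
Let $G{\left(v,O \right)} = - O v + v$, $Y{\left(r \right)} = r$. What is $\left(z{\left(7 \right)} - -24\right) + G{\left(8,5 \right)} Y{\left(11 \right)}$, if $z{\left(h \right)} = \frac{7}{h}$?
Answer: $-327$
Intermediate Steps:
$G{\left(v,O \right)} = v - O v$ ($G{\left(v,O \right)} = - O v + v = v - O v$)
$\left(z{\left(7 \right)} - -24\right) + G{\left(8,5 \right)} Y{\left(11 \right)} = \left(\frac{7}{7} - -24\right) + 8 \left(1 - 5\right) 11 = \left(7 \cdot \frac{1}{7} + 24\right) + 8 \left(1 - 5\right) 11 = \left(1 + 24\right) + 8 \left(-4\right) 11 = 25 - 352 = -327$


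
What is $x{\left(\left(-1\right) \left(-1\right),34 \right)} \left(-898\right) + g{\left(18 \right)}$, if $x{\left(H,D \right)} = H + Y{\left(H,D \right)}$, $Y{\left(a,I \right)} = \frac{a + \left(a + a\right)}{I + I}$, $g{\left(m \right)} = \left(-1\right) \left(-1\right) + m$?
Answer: $- \frac{31233}{34} \approx -918.62$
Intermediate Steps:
$g{\left(m \right)} = 1 + m$
$Y{\left(a,I \right)} = \frac{3 a}{2 I}$ ($Y{\left(a,I \right)} = \frac{a + 2 a}{2 I} = 3 a \frac{1}{2 I} = \frac{3 a}{2 I}$)
$x{\left(H,D \right)} = H + \frac{3 H}{2 D}$
$x{\left(\left(-1\right) \left(-1\right),34 \right)} \left(-898\right) + g{\left(18 \right)} = \left(\left(-1\right) \left(-1\right) + \frac{3 \left(\left(-1\right) \left(-1\right)\right)}{2 \cdot 34}\right) \left(-898\right) + \left(1 + 18\right) = \left(1 + \frac{3}{2} \cdot 1 \cdot \frac{1}{34}\right) \left(-898\right) + 19 = \left(1 + \frac{3}{68}\right) \left(-898\right) + 19 = \frac{71}{68} \left(-898\right) + 19 = - \frac{31879}{34} + 19 = - \frac{31233}{34}$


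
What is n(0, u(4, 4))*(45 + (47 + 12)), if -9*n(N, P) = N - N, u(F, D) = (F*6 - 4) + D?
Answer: 0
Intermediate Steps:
u(F, D) = -4 + D + 6*F (u(F, D) = (6*F - 4) + D = (-4 + 6*F) + D = -4 + D + 6*F)
n(N, P) = 0 (n(N, P) = -(N - N)/9 = -1/9*0 = 0)
n(0, u(4, 4))*(45 + (47 + 12)) = 0*(45 + (47 + 12)) = 0*(45 + 59) = 0*104 = 0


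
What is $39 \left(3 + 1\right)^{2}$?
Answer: $624$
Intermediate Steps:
$39 \left(3 + 1\right)^{2} = 39 \cdot 4^{2} = 39 \cdot 16 = 624$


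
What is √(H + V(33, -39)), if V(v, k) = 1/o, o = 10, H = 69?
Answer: √6910/10 ≈ 8.3126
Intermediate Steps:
V(v, k) = ⅒ (V(v, k) = 1/10 = 1*(⅒) = ⅒)
√(H + V(33, -39)) = √(69 + ⅒) = √(691/10) = √6910/10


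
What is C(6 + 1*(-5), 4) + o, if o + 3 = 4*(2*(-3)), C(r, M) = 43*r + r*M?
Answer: 20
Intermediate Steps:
C(r, M) = 43*r + M*r
o = -27 (o = -3 + 4*(2*(-3)) = -3 + 4*(-6) = -3 - 24 = -27)
C(6 + 1*(-5), 4) + o = (6 + 1*(-5))*(43 + 4) - 27 = (6 - 5)*47 - 27 = 1*47 - 27 = 47 - 27 = 20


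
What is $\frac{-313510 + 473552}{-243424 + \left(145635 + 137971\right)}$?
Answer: $\frac{80021}{20091} \approx 3.9829$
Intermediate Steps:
$\frac{-313510 + 473552}{-243424 + \left(145635 + 137971\right)} = \frac{160042}{-243424 + 283606} = \frac{160042}{40182} = 160042 \cdot \frac{1}{40182} = \frac{80021}{20091}$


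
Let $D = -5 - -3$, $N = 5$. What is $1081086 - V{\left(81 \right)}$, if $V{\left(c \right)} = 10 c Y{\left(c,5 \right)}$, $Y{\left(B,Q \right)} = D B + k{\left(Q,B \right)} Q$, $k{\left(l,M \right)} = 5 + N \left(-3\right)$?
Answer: $1252806$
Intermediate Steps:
$k{\left(l,M \right)} = -10$ ($k{\left(l,M \right)} = 5 + 5 \left(-3\right) = 5 - 15 = -10$)
$D = -2$ ($D = -5 + 3 = -2$)
$Y{\left(B,Q \right)} = - 10 Q - 2 B$ ($Y{\left(B,Q \right)} = - 2 B - 10 Q = - 10 Q - 2 B$)
$V{\left(c \right)} = 10 c \left(-50 - 2 c\right)$ ($V{\left(c \right)} = 10 c \left(\left(-10\right) 5 - 2 c\right) = 10 c \left(-50 - 2 c\right)$)
$1081086 - V{\left(81 \right)} = 1081086 - 20 \cdot 81 \left(-25 - 81\right) = 1081086 - 20 \cdot 81 \left(-106\right) = 1081086 - -171720 = 1081086 + 171720 = 1252806$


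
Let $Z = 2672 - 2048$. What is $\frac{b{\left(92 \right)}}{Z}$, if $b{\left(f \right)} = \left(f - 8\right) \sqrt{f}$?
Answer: $\frac{7 \sqrt{23}}{26} \approx 1.2912$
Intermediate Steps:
$Z = 624$ ($Z = 2672 - 2048 = 624$)
$b{\left(f \right)} = \sqrt{f} \left(-8 + f\right)$ ($b{\left(f \right)} = \left(-8 + f\right) \sqrt{f} = \sqrt{f} \left(-8 + f\right)$)
$\frac{b{\left(92 \right)}}{Z} = \frac{\sqrt{92} \left(-8 + 92\right)}{624} = 2 \sqrt{23} \cdot 84 \cdot \frac{1}{624} = 168 \sqrt{23} \cdot \frac{1}{624} = \frac{7 \sqrt{23}}{26}$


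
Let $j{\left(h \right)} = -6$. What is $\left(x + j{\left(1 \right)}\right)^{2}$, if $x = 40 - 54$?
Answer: $400$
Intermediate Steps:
$x = -14$
$\left(x + j{\left(1 \right)}\right)^{2} = \left(-14 - 6\right)^{2} = \left(-20\right)^{2} = 400$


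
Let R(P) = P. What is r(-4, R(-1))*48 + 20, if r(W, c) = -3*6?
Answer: -844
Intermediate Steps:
r(W, c) = -18
r(-4, R(-1))*48 + 20 = -18*48 + 20 = -864 + 20 = -844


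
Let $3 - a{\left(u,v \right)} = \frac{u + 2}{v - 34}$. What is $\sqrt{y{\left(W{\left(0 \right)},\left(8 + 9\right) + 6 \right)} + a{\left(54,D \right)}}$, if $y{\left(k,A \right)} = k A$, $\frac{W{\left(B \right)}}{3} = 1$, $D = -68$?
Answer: $\frac{10 \sqrt{1887}}{51} \approx 8.5176$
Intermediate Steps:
$W{\left(B \right)} = 3$ ($W{\left(B \right)} = 3 \cdot 1 = 3$)
$a{\left(u,v \right)} = 3 - \frac{2 + u}{-34 + v}$ ($a{\left(u,v \right)} = 3 - \frac{u + 2}{v - 34} = 3 - \frac{2 + u}{-34 + v}$)
$y{\left(k,A \right)} = A k$
$\sqrt{y{\left(W{\left(0 \right)},\left(8 + 9\right) + 6 \right)} + a{\left(54,D \right)}} = \sqrt{\left(\left(8 + 9\right) + 6\right) 3 + \frac{-104 - 54 + 3 \left(-68\right)}{-34 - 68}} = \sqrt{\left(17 + 6\right) 3 + \frac{-104 - 54 - 204}{-102}} = \sqrt{23 \cdot 3 - - \frac{181}{51}} = \sqrt{69 + \frac{181}{51}} = \sqrt{\frac{3700}{51}} = \frac{10 \sqrt{1887}}{51}$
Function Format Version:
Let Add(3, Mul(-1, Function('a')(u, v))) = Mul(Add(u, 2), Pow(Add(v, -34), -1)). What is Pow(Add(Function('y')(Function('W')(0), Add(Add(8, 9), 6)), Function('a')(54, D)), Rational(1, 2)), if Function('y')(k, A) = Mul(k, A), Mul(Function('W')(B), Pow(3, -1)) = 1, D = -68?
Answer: Mul(Rational(10, 51), Pow(1887, Rational(1, 2))) ≈ 8.5176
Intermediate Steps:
Function('W')(B) = 3 (Function('W')(B) = Mul(3, 1) = 3)
Function('a')(u, v) = Add(3, Mul(-1, Pow(Add(-34, v), -1), Add(2, u))) (Function('a')(u, v) = Add(3, Mul(-1, Mul(Add(u, 2), Pow(Add(v, -34), -1)))) = Add(3, Mul(-1, Mul(Add(2, u), Pow(Add(-34, v), -1)))) = Add(3, Mul(-1, Mul(Pow(Add(-34, v), -1), Add(2, u)))) = Add(3, Mul(-1, Pow(Add(-34, v), -1), Add(2, u))))
Function('y')(k, A) = Mul(A, k)
Pow(Add(Function('y')(Function('W')(0), Add(Add(8, 9), 6)), Function('a')(54, D)), Rational(1, 2)) = Pow(Add(Mul(Add(Add(8, 9), 6), 3), Mul(Pow(Add(-34, -68), -1), Add(-104, Mul(-1, 54), Mul(3, -68)))), Rational(1, 2)) = Pow(Add(Mul(Add(17, 6), 3), Mul(Pow(-102, -1), Add(-104, -54, -204))), Rational(1, 2)) = Pow(Add(Mul(23, 3), Mul(Rational(-1, 102), -362)), Rational(1, 2)) = Pow(Add(69, Rational(181, 51)), Rational(1, 2)) = Pow(Rational(3700, 51), Rational(1, 2)) = Mul(Rational(10, 51), Pow(1887, Rational(1, 2)))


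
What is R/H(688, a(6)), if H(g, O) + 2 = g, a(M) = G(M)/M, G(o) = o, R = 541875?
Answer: 541875/686 ≈ 789.91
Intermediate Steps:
a(M) = 1 (a(M) = M/M = 1)
H(g, O) = -2 + g
R/H(688, a(6)) = 541875/(-2 + 688) = 541875/686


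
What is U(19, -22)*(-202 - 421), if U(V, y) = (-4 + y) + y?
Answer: 29904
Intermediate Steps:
U(V, y) = -4 + 2*y
U(19, -22)*(-202 - 421) = (-4 + 2*(-22))*(-202 - 421) = (-4 - 44)*(-623) = -48*(-623) = 29904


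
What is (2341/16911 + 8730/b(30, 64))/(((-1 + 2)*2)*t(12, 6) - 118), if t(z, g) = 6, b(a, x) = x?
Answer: -73891427/57362112 ≈ -1.2882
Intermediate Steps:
(2341/16911 + 8730/b(30, 64))/(((-1 + 2)*2)*t(12, 6) - 118) = (2341/16911 + 8730/64)/(((-1 + 2)*2)*6 - 118) = (2341*(1/16911) + 8730*(1/64))/((1*2)*6 - 118) = (2341/16911 + 4365/32)/(2*6 - 118) = 73891427/(541152*(12 - 118)) = (73891427/541152)/(-106) = (73891427/541152)*(-1/106) = -73891427/57362112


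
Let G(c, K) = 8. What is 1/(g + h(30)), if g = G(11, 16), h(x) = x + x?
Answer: 1/68 ≈ 0.014706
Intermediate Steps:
h(x) = 2*x
g = 8
1/(g + h(30)) = 1/(8 + 2*30) = 1/(8 + 60) = 1/68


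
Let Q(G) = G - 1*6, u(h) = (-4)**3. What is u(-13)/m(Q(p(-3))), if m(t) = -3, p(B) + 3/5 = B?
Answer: 64/3 ≈ 21.333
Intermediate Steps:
u(h) = -64
p(B) = -3/5 + B
Q(G) = -6 + G (Q(G) = G - 6 = -6 + G)
u(-13)/m(Q(p(-3))) = -64/(-3) = -64*(-1/3) = 64/3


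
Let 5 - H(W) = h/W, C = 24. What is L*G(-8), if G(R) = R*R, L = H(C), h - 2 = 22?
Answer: 256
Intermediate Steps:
h = 24 (h = 2 + 22 = 24)
H(W) = 5 - 24/W
L = 4 (L = 5 - 24/24 = 5 - 24*1/24 = 5 - 1 = 4)
G(R) = R²
L*G(-8) = 4*(-8)² = 4*64 = 256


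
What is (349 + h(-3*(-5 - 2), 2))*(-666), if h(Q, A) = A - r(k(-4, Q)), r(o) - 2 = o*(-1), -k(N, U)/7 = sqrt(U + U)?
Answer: -232434 + 4662*sqrt(42) ≈ -2.0222e+5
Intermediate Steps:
k(N, U) = -7*sqrt(2)*sqrt(U) (k(N, U) = -7*sqrt(U + U) = -7*sqrt(2)*sqrt(U))
r(o) = 2 - o (r(o) = 2 + o*(-1) = 2 - o)
h(Q, A) = -2 + A - 7*sqrt(2)*sqrt(Q) (h(Q, A) = A - (2 - (-7)*sqrt(2)*sqrt(Q)) = A - (2 + 7*sqrt(2)*sqrt(Q)) = A + (-2 - 7*sqrt(2)*sqrt(Q)) = -2 + A - 7*sqrt(2)*sqrt(Q))
(349 + h(-3*(-5 - 2), 2))*(-666) = (349 + (-2 + 2 - 7*sqrt(2)*sqrt(-3*(-5 - 2))))*(-666) = (349 + (-2 + 2 - 7*sqrt(2)*sqrt(-3*(-7))))*(-666) = (349 + (-2 + 2 - 7*sqrt(2)*sqrt(21)))*(-666) = (349 + (-2 + 2 - 7*sqrt(42)))*(-666) = (349 - 7*sqrt(42))*(-666) = -232434 + 4662*sqrt(42)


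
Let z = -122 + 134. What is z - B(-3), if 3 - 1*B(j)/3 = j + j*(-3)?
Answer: 21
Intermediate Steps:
z = 12
B(j) = 9 + 6*j (B(j) = 9 - 3*(j + j*(-3)) = 9 - 3*(j - 3*j) = 9 - (-6)*j = 9 + 6*j)
z - B(-3) = 12 - (9 + 6*(-3)) = 12 - (9 - 18) = 12 - 1*(-9) = 12 + 9 = 21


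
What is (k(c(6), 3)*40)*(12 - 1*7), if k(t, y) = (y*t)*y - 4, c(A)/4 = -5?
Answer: -36800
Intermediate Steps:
c(A) = -20 (c(A) = 4*(-5) = -20)
k(t, y) = -4 + t*y² (k(t, y) = (t*y)*y - 4 = t*y² - 4 = -4 + t*y²)
(k(c(6), 3)*40)*(12 - 1*7) = ((-4 - 20*3²)*40)*(12 - 1*7) = ((-4 - 20*9)*40)*(12 - 7) = ((-4 - 180)*40)*5 = -184*40*5 = -7360*5 = -36800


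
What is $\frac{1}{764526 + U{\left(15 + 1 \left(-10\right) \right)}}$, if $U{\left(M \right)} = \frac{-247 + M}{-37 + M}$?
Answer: $\frac{16}{12232537} \approx 1.308 \cdot 10^{-6}$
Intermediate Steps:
$U{\left(M \right)} = \frac{-247 + M}{-37 + M}$
$\frac{1}{764526 + U{\left(15 + 1 \left(-10\right) \right)}} = \frac{1}{764526 + \frac{-247 + \left(15 + 1 \left(-10\right)\right)}{-37 + \left(15 + 1 \left(-10\right)\right)}} = \frac{1}{764526 + \frac{-247 + \left(15 - 10\right)}{-37 + \left(15 - 10\right)}} = \frac{1}{764526 + \frac{-247 + 5}{-37 + 5}} = \frac{1}{764526 + \frac{1}{-32} \left(-242\right)} = \frac{1}{764526 - - \frac{121}{16}} = \frac{1}{764526 + \frac{121}{16}} = \frac{1}{\frac{12232537}{16}} = \frac{16}{12232537}$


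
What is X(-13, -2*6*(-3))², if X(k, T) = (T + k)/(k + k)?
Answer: 529/676 ≈ 0.78254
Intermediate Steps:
X(k, T) = (T + k)/(2*k) (X(k, T) = (T + k)/((2*k)) = (T + k)*(1/(2*k)) = (T + k)/(2*k))
X(-13, -2*6*(-3))² = ((½)*(-2*6*(-3) - 13)/(-13))² = ((½)*(-1/13)*(-12*(-3) - 13))² = ((½)*(-1/13)*(36 - 13))² = ((½)*(-1/13)*23)² = (-23/26)² = 529/676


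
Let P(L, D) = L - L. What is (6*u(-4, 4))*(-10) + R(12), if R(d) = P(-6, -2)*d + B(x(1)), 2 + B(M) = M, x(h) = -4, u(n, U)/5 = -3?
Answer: 894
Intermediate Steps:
u(n, U) = -15 (u(n, U) = 5*(-3) = -15)
B(M) = -2 + M
P(L, D) = 0
R(d) = -6 (R(d) = 0*d + (-2 - 4) = 0 - 6 = -6)
(6*u(-4, 4))*(-10) + R(12) = (6*(-15))*(-10) - 6 = -90*(-10) - 6 = 900 - 6 = 894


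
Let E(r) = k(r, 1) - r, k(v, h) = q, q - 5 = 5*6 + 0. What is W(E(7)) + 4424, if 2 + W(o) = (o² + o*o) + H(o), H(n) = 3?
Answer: 5993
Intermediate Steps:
q = 35 (q = 5 + (5*6 + 0) = 5 + (30 + 0) = 5 + 30 = 35)
k(v, h) = 35
E(r) = 35 - r
W(o) = 1 + 2*o² (W(o) = -2 + ((o² + o*o) + 3) = -2 + ((o² + o²) + 3) = -2 + (2*o² + 3) = -2 + (3 + 2*o²) = 1 + 2*o²)
W(E(7)) + 4424 = (1 + 2*(35 - 1*7)²) + 4424 = (1 + 2*(35 - 7)²) + 4424 = (1 + 2*28²) + 4424 = (1 + 2*784) + 4424 = (1 + 1568) + 4424 = 1569 + 4424 = 5993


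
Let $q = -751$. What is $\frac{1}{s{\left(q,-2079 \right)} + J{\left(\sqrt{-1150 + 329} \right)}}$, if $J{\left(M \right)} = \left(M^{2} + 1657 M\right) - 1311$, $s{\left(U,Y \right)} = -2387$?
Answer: $- \frac{4519}{2274599190} - \frac{1657 i \sqrt{821}}{2274599190} \approx -1.9867 \cdot 10^{-6} - 2.0873 \cdot 10^{-5} i$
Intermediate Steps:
$J{\left(M \right)} = -1311 + M^{2} + 1657 M$
$\frac{1}{s{\left(q,-2079 \right)} + J{\left(\sqrt{-1150 + 329} \right)}} = \frac{1}{-2387 + \left(-1311 + \left(\sqrt{-1150 + 329}\right)^{2} + 1657 \sqrt{-1150 + 329}\right)} = \frac{1}{-2387 + \left(-1311 + \left(\sqrt{-821}\right)^{2} + 1657 \sqrt{-821}\right)} = \frac{1}{-2387 + \left(-1311 + \left(i \sqrt{821}\right)^{2} + 1657 i \sqrt{821}\right)} = \frac{1}{-2387 - \left(2132 - 1657 i \sqrt{821}\right)} = \frac{1}{-4519 + 1657 i \sqrt{821}}$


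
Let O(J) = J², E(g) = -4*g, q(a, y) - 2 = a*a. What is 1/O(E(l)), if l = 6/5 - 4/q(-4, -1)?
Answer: 2025/30976 ≈ 0.065373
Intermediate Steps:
q(a, y) = 2 + a² (q(a, y) = 2 + a*a = 2 + a²)
l = 44/45 (l = 6/5 - 4/(2 + (-4)²) = 6*(⅕) - 4/(2 + 16) = 6/5 - 4/18 = 6/5 - 4*1/18 = 6/5 - 2/9 = 44/45 ≈ 0.97778)
1/O(E(l)) = 1/((-4*44/45)²) = 1/((-176/45)²) = 1/(30976/2025) = 2025/30976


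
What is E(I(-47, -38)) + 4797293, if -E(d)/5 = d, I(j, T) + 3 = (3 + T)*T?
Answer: 4790658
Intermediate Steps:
I(j, T) = -3 + T*(3 + T) (I(j, T) = -3 + (3 + T)*T = -3 + T*(3 + T))
E(d) = -5*d
E(I(-47, -38)) + 4797293 = -5*(-3 + (-38)² + 3*(-38)) + 4797293 = -5*(-3 + 1444 - 114) + 4797293 = -5*1327 + 4797293 = -6635 + 4797293 = 4790658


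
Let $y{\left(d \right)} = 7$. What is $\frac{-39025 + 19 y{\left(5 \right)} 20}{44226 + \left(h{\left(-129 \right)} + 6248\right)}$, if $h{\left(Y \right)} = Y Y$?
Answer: $- \frac{7273}{13423} \approx -0.54183$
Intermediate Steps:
$h{\left(Y \right)} = Y^{2}$
$\frac{-39025 + 19 y{\left(5 \right)} 20}{44226 + \left(h{\left(-129 \right)} + 6248\right)} = \frac{-39025 + 19 \cdot 7 \cdot 20}{44226 + \left(\left(-129\right)^{2} + 6248\right)} = \frac{-39025 + 133 \cdot 20}{44226 + \left(16641 + 6248\right)} = \frac{-39025 + 2660}{44226 + 22889} = - \frac{36365}{67115} = \left(-36365\right) \frac{1}{67115} = - \frac{7273}{13423}$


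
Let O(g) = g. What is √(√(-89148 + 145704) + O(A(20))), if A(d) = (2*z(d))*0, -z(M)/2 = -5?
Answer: √6*1571^(¼) ≈ 15.421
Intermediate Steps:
z(M) = 10 (z(M) = -2*(-5) = 10)
A(d) = 0 (A(d) = (2*10)*0 = 20*0 = 0)
√(√(-89148 + 145704) + O(A(20))) = √(√(-89148 + 145704) + 0) = √(√56556 + 0) = √(6*√1571 + 0) = √(6*√1571) = √6*1571^(¼)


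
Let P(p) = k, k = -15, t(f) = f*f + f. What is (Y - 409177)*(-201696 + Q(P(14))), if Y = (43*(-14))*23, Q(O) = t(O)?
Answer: 85233212178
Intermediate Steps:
t(f) = f + f**2 (t(f) = f**2 + f = f + f**2)
P(p) = -15
Q(O) = O*(1 + O)
Y = -13846 (Y = -602*23 = -13846)
(Y - 409177)*(-201696 + Q(P(14))) = (-13846 - 409177)*(-201696 - 15*(1 - 15)) = -423023*(-201696 - 15*(-14)) = -423023*(-201696 + 210) = -423023*(-201486) = 85233212178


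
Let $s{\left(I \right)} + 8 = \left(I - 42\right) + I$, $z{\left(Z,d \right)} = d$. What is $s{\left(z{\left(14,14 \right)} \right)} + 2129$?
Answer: $2107$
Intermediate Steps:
$s{\left(I \right)} = -50 + 2 I$ ($s{\left(I \right)} = -8 + \left(\left(I - 42\right) + I\right) = -8 + \left(\left(-42 + I\right) + I\right) = -8 + \left(-42 + 2 I\right) = -50 + 2 I$)
$s{\left(z{\left(14,14 \right)} \right)} + 2129 = \left(-50 + 2 \cdot 14\right) + 2129 = \left(-50 + 28\right) + 2129 = -22 + 2129 = 2107$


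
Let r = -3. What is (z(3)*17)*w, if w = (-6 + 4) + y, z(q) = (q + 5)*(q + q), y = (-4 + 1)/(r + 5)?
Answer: -2856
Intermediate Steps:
y = -3/2 (y = (-4 + 1)/(-3 + 5) = -3/2 ≈ -1.5000)
z(q) = 2*q*(5 + q) (z(q) = (5 + q)*(2*q) = 2*q*(5 + q))
w = -7/2 (w = (-6 + 4) - 3/2 = -2 - 3/2 = -7/2 ≈ -3.5000)
(z(3)*17)*w = ((2*3*(5 + 3))*17)*(-7/2) = ((2*3*8)*17)*(-7/2) = (48*17)*(-7/2) = 816*(-7/2) = -2856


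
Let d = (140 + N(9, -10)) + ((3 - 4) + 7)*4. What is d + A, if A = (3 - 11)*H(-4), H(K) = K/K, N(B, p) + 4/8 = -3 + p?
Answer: 285/2 ≈ 142.50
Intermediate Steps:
N(B, p) = -7/2 + p (N(B, p) = -1/2 + (-3 + p) = -7/2 + p)
H(K) = 1
d = 301/2 (d = (140 + (-7/2 - 10)) + ((3 - 4) + 7)*4 = (140 - 27/2) + (-1 + 7)*4 = 253/2 + 6*4 = 253/2 + 24 = 301/2 ≈ 150.50)
A = -8 (A = (3 - 11)*1 = -8*1 = -8)
d + A = 301/2 - 8 = 285/2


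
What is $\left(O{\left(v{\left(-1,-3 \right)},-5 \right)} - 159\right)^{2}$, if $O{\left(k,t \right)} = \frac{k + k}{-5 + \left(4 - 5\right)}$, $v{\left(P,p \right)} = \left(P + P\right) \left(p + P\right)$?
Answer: $\frac{235225}{9} \approx 26136.0$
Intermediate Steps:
$v{\left(P,p \right)} = 2 P \left(P + p\right)$
$O{\left(k,t \right)} = - \frac{k}{3}$ ($O{\left(k,t \right)} = \frac{2 k}{-5 - 1} = \frac{2 k}{-6} = 2 k \left(- \frac{1}{6}\right) = - \frac{k}{3}$)
$\left(O{\left(v{\left(-1,-3 \right)},-5 \right)} - 159\right)^{2} = \left(- \frac{2 \left(-1\right) \left(-1 - 3\right)}{3} - 159\right)^{2} = \left(- \frac{2 \left(-1\right) \left(-4\right)}{3} - 159\right)^{2} = \left(\left(- \frac{1}{3}\right) 8 - 159\right)^{2} = \left(- \frac{8}{3} - 159\right)^{2} = \left(- \frac{485}{3}\right)^{2} = \frac{235225}{9}$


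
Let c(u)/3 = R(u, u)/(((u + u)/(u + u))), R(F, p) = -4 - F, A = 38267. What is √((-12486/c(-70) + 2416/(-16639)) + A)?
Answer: √11518311518344554/549087 ≈ 195.46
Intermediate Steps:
c(u) = -12 - 3*u (c(u) = 3*((-4 - u)/(((u + u)/(u + u)))) = 3*((-4 - u)/(((2*u)/((2*u))))) = 3*((-4 - u)/(((2*u)*(1/(2*u))))) = 3*((-4 - u)/1) = 3*((-4 - u)*1) = 3*(-4 - u) = -12 - 3*u)
√((-12486/c(-70) + 2416/(-16639)) + A) = √((-12486/(-12 - 3*(-70)) + 2416/(-16639)) + 38267) = √((-12486/(-12 + 210) + 2416*(-1/16639)) + 38267) = √((-12486/198 - 2416/16639) + 38267) = √((-12486*1/198 - 2416/16639) + 38267) = √((-2081/33 - 2416/16639) + 38267) = √(-34705487/549087 + 38267) = √(20977206742/549087) = √11518311518344554/549087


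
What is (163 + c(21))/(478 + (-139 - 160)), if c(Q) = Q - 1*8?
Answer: 176/179 ≈ 0.98324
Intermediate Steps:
c(Q) = -8 + Q (c(Q) = Q - 8 = -8 + Q)
(163 + c(21))/(478 + (-139 - 160)) = (163 + (-8 + 21))/(478 + (-139 - 160)) = (163 + 13)/(478 - 299) = 176/179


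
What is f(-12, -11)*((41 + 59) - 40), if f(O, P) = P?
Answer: -660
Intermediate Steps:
f(-12, -11)*((41 + 59) - 40) = -11*((41 + 59) - 40) = -11*(100 - 40) = -11*60 = -660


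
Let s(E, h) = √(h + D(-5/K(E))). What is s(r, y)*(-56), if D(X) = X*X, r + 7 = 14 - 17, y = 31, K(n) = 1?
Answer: -112*√14 ≈ -419.07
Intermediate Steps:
r = -10 (r = -7 + (14 - 17) = -7 - 3 = -10)
D(X) = X²
s(E, h) = √(25 + h) (s(E, h) = √(h + (-5/1)²) = √(h + (-5*1)²) = √(h + (-5)²) = √(h + 25) = √(25 + h))
s(r, y)*(-56) = √(25 + 31)*(-56) = √56*(-56) = (2*√14)*(-56) = -112*√14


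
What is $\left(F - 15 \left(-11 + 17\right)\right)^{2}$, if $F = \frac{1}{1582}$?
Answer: $\frac{20271779641}{2502724} \approx 8099.9$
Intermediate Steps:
$F = \frac{1}{1582} \approx 0.00063211$
$\left(F - 15 \left(-11 + 17\right)\right)^{2} = \left(\frac{1}{1582} - 15 \left(-11 + 17\right)\right)^{2} = \left(\frac{1}{1582} - 90\right)^{2} = \left(- \frac{142379}{1582}\right)^{2} = \frac{20271779641}{2502724}$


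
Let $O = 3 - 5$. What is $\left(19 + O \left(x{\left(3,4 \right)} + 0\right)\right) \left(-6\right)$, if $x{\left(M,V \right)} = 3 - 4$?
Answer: $-126$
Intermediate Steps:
$O = -2$
$x{\left(M,V \right)} = -1$
$\left(19 + O \left(x{\left(3,4 \right)} + 0\right)\right) \left(-6\right) = \left(19 - 2 \left(-1 + 0\right)\right) \left(-6\right) = \left(19 - -2\right) \left(-6\right) = \left(19 + 2\right) \left(-6\right) = 21 \left(-6\right) = -126$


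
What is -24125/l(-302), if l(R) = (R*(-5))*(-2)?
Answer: 4825/604 ≈ 7.9884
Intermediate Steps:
l(R) = 10*R (l(R) = -5*R*(-2) = 10*R)
-24125/l(-302) = -24125/(10*(-302)) = -24125/(-3020) = -24125*(-1/3020) = 4825/604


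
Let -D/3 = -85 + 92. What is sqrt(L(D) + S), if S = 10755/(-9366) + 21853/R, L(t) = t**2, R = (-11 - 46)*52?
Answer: sqrt(13695579810969)/177954 ≈ 20.796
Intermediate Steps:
R = -2964 (R = -57*52 = -2964)
D = -21 (D = -3*(-85 + 92) = -3*7 = -21)
S = -3032731/355908 (S = 10755/(-9366) + 21853/(-2964) = 10755*(-1/9366) + 21853*(-1/2964) = -3585/3122 - 1681/228 = -3032731/355908 ≈ -8.5211)
sqrt(L(D) + S) = sqrt((-21)**2 - 3032731/355908) = sqrt(441 - 3032731/355908) = sqrt(153922697/355908) = sqrt(13695579810969)/177954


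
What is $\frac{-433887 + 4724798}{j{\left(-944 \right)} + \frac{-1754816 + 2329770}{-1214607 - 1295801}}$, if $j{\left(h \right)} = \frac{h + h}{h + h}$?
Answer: $\frac{5385968650844}{967727} \approx 5.5656 \cdot 10^{6}$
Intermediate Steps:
$j{\left(h \right)} = 1$ ($j{\left(h \right)} = \frac{2 h}{2 h} = 2 h \frac{1}{2 h} = 1$)
$\frac{-433887 + 4724798}{j{\left(-944 \right)} + \frac{-1754816 + 2329770}{-1214607 - 1295801}} = \frac{-433887 + 4724798}{1 + \frac{-1754816 + 2329770}{-1214607 - 1295801}} = \frac{4290911}{1 + \frac{574954}{-2510408}} = \frac{4290911}{1 + 574954 \left(- \frac{1}{2510408}\right)} = \frac{4290911}{1 - \frac{287477}{1255204}} = \frac{4290911}{\frac{967727}{1255204}} = 4290911 \cdot \frac{1255204}{967727} = \frac{5385968650844}{967727}$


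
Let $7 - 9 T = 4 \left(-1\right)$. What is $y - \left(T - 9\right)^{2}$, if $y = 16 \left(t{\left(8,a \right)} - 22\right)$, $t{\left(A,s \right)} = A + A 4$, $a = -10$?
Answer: $\frac{18428}{81} \approx 227.51$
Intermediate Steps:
$T = \frac{11}{9}$ ($T = \frac{7}{9} - \frac{4 \left(-1\right)}{9} = \frac{7}{9} - - \frac{4}{9} = \frac{7}{9} + \frac{4}{9} = \frac{11}{9} \approx 1.2222$)
$t{\left(A,s \right)} = 5 A$ ($t{\left(A,s \right)} = A + 4 A = 5 A$)
$y = 288$ ($y = 16 \left(5 \cdot 8 - 22\right) = 16 \left(40 - 22\right) = 16 \cdot 18 = 288$)
$y - \left(T - 9\right)^{2} = 288 - \left(\frac{11}{9} - 9\right)^{2} = 288 - \left(- \frac{70}{9}\right)^{2} = 288 - \frac{4900}{81} = \frac{18428}{81}$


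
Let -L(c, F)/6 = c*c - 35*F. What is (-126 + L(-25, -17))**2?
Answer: 55442916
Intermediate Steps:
L(c, F) = -6*c**2 + 210*F (L(c, F) = -6*(c*c - 35*F) = -6*(c**2 - 35*F) = -6*c**2 + 210*F)
(-126 + L(-25, -17))**2 = (-126 + (-6*(-25)**2 + 210*(-17)))**2 = (-126 + (-6*625 - 3570))**2 = (-126 + (-3750 - 3570))**2 = (-126 - 7320)**2 = (-7446)**2 = 55442916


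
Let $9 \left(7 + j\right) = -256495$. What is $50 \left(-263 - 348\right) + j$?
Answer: $- \frac{531508}{9} \approx -59056.0$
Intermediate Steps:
$j = - \frac{256558}{9}$ ($j = -7 + \frac{1}{9} \left(-256495\right) = -7 - \frac{256495}{9} = - \frac{256558}{9} \approx -28506.0$)
$50 \left(-263 - 348\right) + j = 50 \left(-263 - 348\right) - \frac{256558}{9} = 50 \left(-611\right) - \frac{256558}{9} = -30550 - \frac{256558}{9} = - \frac{531508}{9}$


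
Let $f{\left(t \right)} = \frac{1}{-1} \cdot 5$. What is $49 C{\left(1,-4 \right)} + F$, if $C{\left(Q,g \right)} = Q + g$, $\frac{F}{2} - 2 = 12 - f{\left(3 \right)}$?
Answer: $-109$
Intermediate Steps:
$f{\left(t \right)} = -5$ ($f{\left(t \right)} = \left(-1\right) 5 = -5$)
$F = 38$ ($F = 4 + 2 \left(12 - -5\right) = 4 + 2 \left(12 + 5\right) = 4 + 2 \cdot 17 = 4 + 34 = 38$)
$49 C{\left(1,-4 \right)} + F = 49 \left(1 - 4\right) + 38 = 49 \left(-3\right) + 38 = -147 + 38 = -109$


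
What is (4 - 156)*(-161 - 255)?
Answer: 63232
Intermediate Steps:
(4 - 156)*(-161 - 255) = -152*(-416) = 63232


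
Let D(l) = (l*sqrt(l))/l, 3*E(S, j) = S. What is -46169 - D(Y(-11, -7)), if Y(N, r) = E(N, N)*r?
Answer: -46169 - sqrt(231)/3 ≈ -46174.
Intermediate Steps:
E(S, j) = S/3
Y(N, r) = N*r/3 (Y(N, r) = (N/3)*r = N*r/3)
D(l) = sqrt(l) (D(l) = l**(3/2)/l = sqrt(l))
-46169 - D(Y(-11, -7)) = -46169 - sqrt((1/3)*(-11)*(-7)) = -46169 - sqrt(77/3) = -46169 - sqrt(231)/3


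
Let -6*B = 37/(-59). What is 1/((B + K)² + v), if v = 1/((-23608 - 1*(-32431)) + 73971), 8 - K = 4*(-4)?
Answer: 1729235484/1004734036997 ≈ 0.0017211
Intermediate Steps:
K = 24 (K = 8 - 4*(-4) = 8 - 1*(-16) = 8 + 16 = 24)
B = 37/354 (B = -37/(6*(-59)) = -37*(-1)/(6*59) = -⅙*(-37/59) = 37/354 ≈ 0.10452)
v = 1/82794 (v = 1/((-23608 + 32431) + 73971) = 1/(8823 + 73971) = 1/82794 ≈ 1.2078e-5)
1/((B + K)² + v) = 1/((37/354 + 24)² + 1/82794) = 1/((8533/354)² + 1/82794) = 1/(72812089/125316 + 1/82794) = 1/(1004734036997/1729235484) = 1729235484/1004734036997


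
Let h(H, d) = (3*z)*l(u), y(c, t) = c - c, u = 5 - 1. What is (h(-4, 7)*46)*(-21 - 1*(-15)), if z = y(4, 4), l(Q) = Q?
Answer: 0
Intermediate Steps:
u = 4
y(c, t) = 0
z = 0
h(H, d) = 0 (h(H, d) = (3*0)*4 = 0*4 = 0)
(h(-4, 7)*46)*(-21 - 1*(-15)) = (0*46)*(-21 - 1*(-15)) = 0*(-21 + 15) = 0*(-6) = 0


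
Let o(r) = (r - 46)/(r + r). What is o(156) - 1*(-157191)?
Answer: 24521851/156 ≈ 1.5719e+5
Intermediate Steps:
o(r) = (-46 + r)/(2*r) (o(r) = (-46 + r)/((2*r)) = (-46 + r)*(1/(2*r)) = (-46 + r)/(2*r))
o(156) - 1*(-157191) = (1/2)*(-46 + 156)/156 - 1*(-157191) = (1/2)*(1/156)*110 + 157191 = 55/156 + 157191 = 24521851/156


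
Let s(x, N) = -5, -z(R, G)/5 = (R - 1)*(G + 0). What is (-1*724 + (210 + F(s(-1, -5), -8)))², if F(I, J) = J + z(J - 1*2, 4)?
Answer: 91204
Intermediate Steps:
z(R, G) = -5*G*(-1 + R) (z(R, G) = -5*(R - 1)*(G + 0) = -5*(-1 + R)*G = -5*G*(-1 + R))
F(I, J) = 60 - 19*J (F(I, J) = J + 5*4*(1 - (J - 1*2)) = J + 5*4*(1 - (J - 2)) = J + 5*4*(1 - (-2 + J)) = J + 5*4*(1 + (2 - J)) = J + 5*4*(3 - J) = J + (60 - 20*J) = 60 - 19*J)
(-1*724 + (210 + F(s(-1, -5), -8)))² = (-1*724 + (210 + (60 - 19*(-8))))² = (-724 + (210 + (60 + 152)))² = (-724 + (210 + 212))² = (-724 + 422)² = (-302)² = 91204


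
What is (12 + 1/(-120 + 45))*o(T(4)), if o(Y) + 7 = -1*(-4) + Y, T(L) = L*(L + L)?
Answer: 26071/75 ≈ 347.61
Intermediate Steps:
T(L) = 2*L**2 (T(L) = L*(2*L) = 2*L**2)
o(Y) = -3 + Y (o(Y) = -7 + (-1*(-4) + Y) = -7 + (4 + Y) = -3 + Y)
(12 + 1/(-120 + 45))*o(T(4)) = (12 + 1/(-120 + 45))*(-3 + 2*4**2) = (12 + 1/(-75))*(-3 + 2*16) = (12 - 1/75)*(-3 + 32) = (899/75)*29 = 26071/75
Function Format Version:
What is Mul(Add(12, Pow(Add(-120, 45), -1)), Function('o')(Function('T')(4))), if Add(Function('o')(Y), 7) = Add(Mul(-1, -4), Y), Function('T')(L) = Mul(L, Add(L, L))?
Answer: Rational(26071, 75) ≈ 347.61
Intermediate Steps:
Function('T')(L) = Mul(2, Pow(L, 2)) (Function('T')(L) = Mul(L, Mul(2, L)) = Mul(2, Pow(L, 2)))
Function('o')(Y) = Add(-3, Y) (Function('o')(Y) = Add(-7, Add(Mul(-1, -4), Y)) = Add(-7, Add(4, Y)) = Add(-3, Y))
Mul(Add(12, Pow(Add(-120, 45), -1)), Function('o')(Function('T')(4))) = Mul(Add(12, Pow(Add(-120, 45), -1)), Add(-3, Mul(2, Pow(4, 2)))) = Mul(Add(12, Pow(-75, -1)), Add(-3, Mul(2, 16))) = Mul(Add(12, Rational(-1, 75)), Add(-3, 32)) = Mul(Rational(899, 75), 29) = Rational(26071, 75)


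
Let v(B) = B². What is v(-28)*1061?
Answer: 831824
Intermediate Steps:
v(-28)*1061 = (-28)²*1061 = 784*1061 = 831824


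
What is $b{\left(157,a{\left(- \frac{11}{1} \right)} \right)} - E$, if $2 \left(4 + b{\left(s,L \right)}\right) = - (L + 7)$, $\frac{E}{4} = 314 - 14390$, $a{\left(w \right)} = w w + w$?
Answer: $\frac{112483}{2} \approx 56242.0$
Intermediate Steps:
$a{\left(w \right)} = w + w^{2}$ ($a{\left(w \right)} = w^{2} + w = w + w^{2}$)
$E = -56304$ ($E = 4 \left(314 - 14390\right) = 4 \left(-14076\right) = -56304$)
$b{\left(s,L \right)} = - \frac{15}{2} - \frac{L}{2}$ ($b{\left(s,L \right)} = -4 + \frac{\left(-1\right) \left(L + 7\right)}{2} = -4 + \frac{\left(-1\right) \left(7 + L\right)}{2} = -4 + \frac{-7 - L}{2} = -4 - \left(\frac{7}{2} + \frac{L}{2}\right) = - \frac{15}{2} - \frac{L}{2}$)
$b{\left(157,a{\left(- \frac{11}{1} \right)} \right)} - E = \left(- \frac{15}{2} - \frac{- \frac{11}{1} \left(1 - \frac{11}{1}\right)}{2}\right) - -56304 = \left(- \frac{15}{2} - \frac{\left(-11\right) 1 \left(1 - 11\right)}{2}\right) + 56304 = \left(- \frac{15}{2} - \frac{\left(-11\right) \left(1 - 11\right)}{2}\right) + 56304 = \left(- \frac{15}{2} - \frac{\left(-11\right) \left(-10\right)}{2}\right) + 56304 = \left(- \frac{15}{2} - 55\right) + 56304 = - \frac{125}{2} + 56304 = \frac{112483}{2}$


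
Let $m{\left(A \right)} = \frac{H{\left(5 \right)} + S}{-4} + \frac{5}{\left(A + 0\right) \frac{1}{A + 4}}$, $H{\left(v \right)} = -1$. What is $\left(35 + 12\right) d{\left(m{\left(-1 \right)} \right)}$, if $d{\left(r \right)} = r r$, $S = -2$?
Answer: $\frac{152703}{16} \approx 9543.9$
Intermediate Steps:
$m{\left(A \right)} = \frac{3}{4} + \frac{5 \left(4 + A\right)}{A}$ ($m{\left(A \right)} = \frac{-1 - 2}{-4} + \frac{5}{\left(A + 0\right) \frac{1}{A + 4}} = \left(-3\right) \left(- \frac{1}{4}\right) + \frac{5}{A \frac{1}{4 + A}} = \frac{3}{4} + 5 \frac{4 + A}{A} = \frac{3}{4} + \frac{5 \left(4 + A\right)}{A}$)
$d{\left(r \right)} = r^{2}$
$\left(35 + 12\right) d{\left(m{\left(-1 \right)} \right)} = \left(35 + 12\right) \left(\frac{23}{4} + \frac{20}{-1}\right)^{2} = 47 \left(\frac{23}{4} + 20 \left(-1\right)\right)^{2} = 47 \left(\frac{23}{4} - 20\right)^{2} = 47 \left(- \frac{57}{4}\right)^{2} = 47 \cdot \frac{3249}{16} = \frac{152703}{16}$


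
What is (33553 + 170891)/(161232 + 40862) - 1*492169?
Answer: -49732098721/101047 ≈ -4.9217e+5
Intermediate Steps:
(33553 + 170891)/(161232 + 40862) - 1*492169 = 204444/202094 - 492169 = 204444*(1/202094) - 492169 = 102222/101047 - 492169 = -49732098721/101047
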